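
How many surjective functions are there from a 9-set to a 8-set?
Onto functions = 8! × S(9,8)
First compute S(9,8) via recurrence:
Using the Stirling recurrence: S(n,k) = k·S(n-1,k) + S(n-1,k-1)
S(9,8) = 8·S(8,8) + S(8,7)
         = 8·1 + 28
         = 8 + 28
         = 36
Then: 40320 × 36 = 1,451,520
Final answer: 1,451,520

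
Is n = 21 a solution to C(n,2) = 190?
No

Solution: C(21,2) = 21·20/2! = 420/2 = 210, which does not equal 190.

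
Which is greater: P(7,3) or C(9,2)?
P(7,3)

Reasoning: P(7,3)=210, C(9,2)=36.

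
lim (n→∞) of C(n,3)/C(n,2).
C(n,3)/C(n,2) = (n-2)/3 → ∞ as n → ∞.
Final answer: ∞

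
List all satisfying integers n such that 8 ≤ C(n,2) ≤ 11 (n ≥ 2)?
5

Explanation: C(4,2)=6; C(5,2)=10; C(6,2)=15. So valid n = 5.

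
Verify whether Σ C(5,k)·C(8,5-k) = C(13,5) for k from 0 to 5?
True

Working:
Vandermonde's identity gives C(13,5) = 1,287; RHS C(13,5) = 1,287.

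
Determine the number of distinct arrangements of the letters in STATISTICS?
50,400

Word has 10 letters (S=3, T=3, A=1, I=2, C=1). Arrangements: 10!/Π(k!) = 50,400.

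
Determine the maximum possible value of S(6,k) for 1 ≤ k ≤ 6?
90

Solution: Row S(6,k) for k = 1..6 (via S(n,k) = k·S(n−1,k) + S(n−1,k−1)): 1, 31, 90, 65, 15, 1. The row is unimodal; maximum at k = 3: 90.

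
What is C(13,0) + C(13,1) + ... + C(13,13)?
Sum of binomial coefficients = 2^13 = 8,192.
Final answer: 8,192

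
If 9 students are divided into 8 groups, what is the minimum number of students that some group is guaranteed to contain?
2

Pigeonhole: ⌈9/8⌉ = 2.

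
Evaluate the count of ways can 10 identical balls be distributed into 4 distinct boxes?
C(10+4-1, 4-1) = C(13, 3) = 286.
Final answer: 286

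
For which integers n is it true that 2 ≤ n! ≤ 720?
2, 3, 4, 5, 6

Reasoning: n! is strictly increasing; 2! = 2 and 6! = 720, so valid n = 2, 3, 4, 5, 6.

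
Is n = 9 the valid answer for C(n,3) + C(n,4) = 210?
C(9,3) + C(9,4) = 84 + 126 = 210, which equals 210.

Answer: Yes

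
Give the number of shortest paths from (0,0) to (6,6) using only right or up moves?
Choose 6 rights from 12 moves: C(12,6) = 924.
Final answer: 924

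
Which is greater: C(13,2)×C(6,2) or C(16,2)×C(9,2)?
C(13,2)×C(6,2)=1,170, C(16,2)×C(9,2)=4,320.

Answer: C(16,2)×C(9,2)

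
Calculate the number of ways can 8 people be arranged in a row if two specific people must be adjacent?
10,080

Solution: Treat pair as unit: (8-1)! arrangements × 2 internal orders = 10,080.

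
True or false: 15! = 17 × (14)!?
False
15! = 15 × 14! = 1,307,674,368,000, but 17 × 14! = 1,482,030,950,400.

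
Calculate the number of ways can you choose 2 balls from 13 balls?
78
C(13,2) = 13! / (2! × (13-2)!)
         = 13! / (2! × 11!)
         = 78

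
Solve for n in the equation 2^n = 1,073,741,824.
1,073,741,824 = 1,024 × 1,024 × 1,024 = 2^10 × 2^10 × 2^10 = 2^30, so n = 30.

Answer: 30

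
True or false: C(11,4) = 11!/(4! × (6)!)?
False
The correct denominator is 4!×7!, giving C(11,4) = 330; the stated RHS is 11!/(4!×6!) = 2,310 ≠ 330, so the statement does not hold.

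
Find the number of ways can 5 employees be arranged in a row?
Arrangements of 5 distinct objects: 5! = 120.

Answer: 120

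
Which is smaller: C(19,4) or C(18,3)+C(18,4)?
By Pascal's identity: C(19,4) = C(18,3)+C(18,4) = 3,876. Equal.
Final answer: Equal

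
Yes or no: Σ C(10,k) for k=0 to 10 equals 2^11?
No

Solution: Binomial theorem: Σ C(10,k) = (1+1)^10 = 2^10 = 1,024; RHS 2^11 = 2,048.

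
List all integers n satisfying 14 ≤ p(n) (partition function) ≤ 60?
Tabulating p(n) via p(n) = p(n−1) + p(n−2) − p(n−5) − p(n−7) + …: p(6)=11; p(7)=15; p(8)=22; p(9)=30; p(10)=42; p(11)=56; p(12)=77. So valid n = 7, 8, 9, 10, 11.

Answer: 7, 8, 9, 10, 11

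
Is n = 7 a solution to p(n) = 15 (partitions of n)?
Pentagonal recurrence p(n) = p(n−1) + p(n−2) − p(n−5) − p(n−7) + …: p(7) = p(6) + p(5) − p(2) − p(0) = 11 + 7 − 2 − 1 = 15, which equals 15.
Final answer: Yes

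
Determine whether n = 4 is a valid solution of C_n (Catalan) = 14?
Yes
C_4 = C(8,4)/(4+1) = 70/5 = 14, which equals 14.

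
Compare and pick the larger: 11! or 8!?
11!
11!=39,916,800, 8!=40,320. 11! > 8!.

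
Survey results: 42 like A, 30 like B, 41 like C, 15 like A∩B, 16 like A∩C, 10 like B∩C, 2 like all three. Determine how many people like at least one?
74

Reasoning: |A∪B∪C| = 42+30+41-15-16-10+2 = 74.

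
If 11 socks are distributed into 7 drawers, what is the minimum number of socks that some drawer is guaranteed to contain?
Pigeonhole: ⌈11/7⌉ = 2.

Answer: 2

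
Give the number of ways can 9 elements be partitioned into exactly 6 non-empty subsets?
2,646

Explanation: This equals S(9,6), the Stirling number of the 2nd kind.
Using the Stirling recurrence: S(n,k) = k·S(n-1,k) + S(n-1,k-1)
S(9,6) = 6·S(8,6) + S(8,5)
         = 6·266 + 1050
         = 1596 + 1050
         = 2,646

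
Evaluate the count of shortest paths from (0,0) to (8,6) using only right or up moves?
3,003

Choose 8 rights from 14 moves: C(14,8) = 3,003.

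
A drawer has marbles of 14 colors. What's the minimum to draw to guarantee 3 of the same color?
29
Worst case: 2 of each = 28. One more: 29.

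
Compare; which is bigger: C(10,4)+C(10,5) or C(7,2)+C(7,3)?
First=462, Second=56.

Answer: C(10,4)+C(10,5)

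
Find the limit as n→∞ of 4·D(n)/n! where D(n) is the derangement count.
D(n)/n! → 1/e, so 4·D(n)/n! → 4/e.

Answer: 4/e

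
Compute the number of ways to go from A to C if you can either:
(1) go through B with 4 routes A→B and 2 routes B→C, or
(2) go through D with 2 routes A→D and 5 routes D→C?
18

Explanation: Route via B: 4×2=8. Route via D: 2×5=10. Total: 18.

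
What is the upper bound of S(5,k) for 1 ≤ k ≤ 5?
25

Reasoning: Row S(5,k) for k = 1..5 (via S(n,k) = k·S(n−1,k) + S(n−1,k−1)): 1, 15, 25, 10, 1. The row is unimodal; maximum at k = 3: 25.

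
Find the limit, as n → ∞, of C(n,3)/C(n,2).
∞
C(n,3)/C(n,2) = (n-2)/3 → ∞ as n → ∞.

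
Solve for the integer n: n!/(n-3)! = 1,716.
13

Solution: n!/(n-3)! = n×(n-1)×(n-2), a product of 3 consecutive integers ≈ (n−1)^3. 1,716^(1/3) + 1 ≈ 13.0; check n = 13: 13×12×11 = 1,716 ✓. So n = 13.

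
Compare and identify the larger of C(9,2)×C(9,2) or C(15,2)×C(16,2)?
C(15,2)×C(16,2)

Solution: C(9,2)×C(9,2)=1,296, C(15,2)×C(16,2)=12,600.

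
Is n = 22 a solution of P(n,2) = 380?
P(22,2) = 22·21 = 462, which does not equal 380.

Answer: No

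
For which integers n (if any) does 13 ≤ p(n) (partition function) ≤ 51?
7, 8, 9, 10

Solution: Tabulating p(n) via p(n) = p(n−1) + p(n−2) − p(n−5) − p(n−7) + …: p(6)=11; p(7)=15; p(8)=22; p(9)=30; p(10)=42; p(11)=56. So valid n = 7, 8, 9, 10.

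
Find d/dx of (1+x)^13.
13(1+x)^12

Explanation: Using the power rule: d/dx (1+x)^13 = 13(1+x)^{12}.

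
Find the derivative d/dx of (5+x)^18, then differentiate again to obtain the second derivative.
306(5+x)^16

Explanation: First derivative: 18(5+x)^{17}. Second derivative: 18·17·(5+x)^{16} = 306(5+x)^{16}.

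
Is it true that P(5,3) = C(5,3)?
P(5,3) = 60 but C(5,3) = 10; they differ by a factor of 3! = 6, so the statement does not hold.

Answer: False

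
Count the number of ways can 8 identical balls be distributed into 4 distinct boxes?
165

C(8+4-1, 4-1) = C(11, 3) = 165.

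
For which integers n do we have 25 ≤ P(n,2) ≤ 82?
6, 7, 8, 9

Solution: P(5,2)=20; P(6,2)=30; P(7,2)=42; P(8,2)=56; P(9,2)=72; P(10,2)=90. So valid n = 6, 7, 8, 9.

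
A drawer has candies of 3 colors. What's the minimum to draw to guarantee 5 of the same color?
13
Worst case: 4 of each = 12. One more: 13.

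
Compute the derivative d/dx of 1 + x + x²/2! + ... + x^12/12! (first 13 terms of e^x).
1 + x + x²/2! + ... + x^11/11!

Reasoning: Differentiating term by term gives the first 12 terms of e^x.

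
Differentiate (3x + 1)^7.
Chain rule: 7(3x+1)^{6} × 3 = 21(3x+1)^{6}.

Answer: 21(3x + 1)^6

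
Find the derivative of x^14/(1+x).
Quotient rule: [14x^{13}(1+x) - x^14]/(1+x)².
Final answer: (14x^13(1+x) - x^14)/(1+x)²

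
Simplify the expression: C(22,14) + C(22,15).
By Pascal's identity: C(23,15) = 490,314.
Final answer: 490,314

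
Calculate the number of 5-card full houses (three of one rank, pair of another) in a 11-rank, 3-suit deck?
330

Solution: Triple rank: 11. Triple suits: C(3,3)=1. Pair rank: 10. Pair suits: C(3,2)=3. Total: 330.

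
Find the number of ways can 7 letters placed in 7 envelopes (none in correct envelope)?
1,854

Using D(n) = (n-1)[D(n-1) + D(n-2)]:
D(7) = (7-1) × [D(6) + D(5)]
      = 6 × [265 + 44]
      = 6 × 309
      = 1,854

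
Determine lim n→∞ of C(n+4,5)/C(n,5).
1

Explanation: Both numerator and denominator grow as n^5/5! for large n, so the ratio → 1.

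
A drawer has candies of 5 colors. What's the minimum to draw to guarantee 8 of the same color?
36

Working:
Worst case: 7 of each = 35. One more: 36.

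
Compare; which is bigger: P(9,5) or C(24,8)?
C(24,8)

Working:
P(9,5)=15,120, C(24,8)=735,471.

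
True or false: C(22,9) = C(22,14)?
False

Working:
C(22,9) = 497,420 but C(22,14) = 319,770; symmetry gives C(22,9) = C(22,13), not C(22,14).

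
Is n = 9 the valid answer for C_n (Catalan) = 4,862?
C_9 = C(18,9)/(9+1) = 48,620/10 = 4,862, which equals 4,862.
Final answer: Yes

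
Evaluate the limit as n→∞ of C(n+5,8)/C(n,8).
1

Reasoning: Both numerator and denominator grow as n^8/8! for large n, so the ratio → 1.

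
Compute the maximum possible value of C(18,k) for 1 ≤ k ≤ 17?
48,620

C(18,k) is maximised at the centre of the row: C(18,9) = 48,620.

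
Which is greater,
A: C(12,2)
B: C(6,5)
A
A=C(12,2)=66, B=C(6,5)=6.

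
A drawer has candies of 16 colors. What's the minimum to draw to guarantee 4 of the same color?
Worst case: 3 of each = 48. One more: 49.
Final answer: 49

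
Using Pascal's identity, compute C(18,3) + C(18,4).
3,876
C(18,3) + C(18,4) = C(19,4) = 3,876.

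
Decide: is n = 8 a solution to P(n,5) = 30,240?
P(8,5) = 8·7·6·5·4 = 6,720, which does not equal 30,240.

Answer: No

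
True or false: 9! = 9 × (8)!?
True

Working:
By definition n! = n × (n-1)!, so 9! = 9 × 8!.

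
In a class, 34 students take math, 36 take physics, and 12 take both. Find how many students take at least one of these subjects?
|A∪B| = |A|+|B|-|A∩B| = 34+36-12 = 58.

Answer: 58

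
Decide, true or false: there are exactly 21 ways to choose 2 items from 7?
C(7,2) = 21.

Answer: True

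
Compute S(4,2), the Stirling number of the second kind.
Using the Stirling recurrence: S(n,k) = k·S(n-1,k) + S(n-1,k-1)
S(4,2) = 2·S(3,2) + S(3,1)
         = 2·3 + 1
         = 6 + 1
         = 7
Final answer: 7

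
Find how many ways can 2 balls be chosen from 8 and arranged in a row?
P(8,2) = 8!/(8-2)! = 56.

Answer: 56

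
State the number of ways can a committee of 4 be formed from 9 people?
126

C(9,4) = 9! / (4! × (9-4)!)
         = 9! / (4! × 5!)
         = 126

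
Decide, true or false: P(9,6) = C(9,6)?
False

Solution: P(9,6) = 60,480 but C(9,6) = 84; they differ by a factor of 6! = 720, so the statement does not hold.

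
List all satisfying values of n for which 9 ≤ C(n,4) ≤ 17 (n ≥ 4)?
6
C(5,4)=5; C(6,4)=15; C(7,4)=35. So valid n = 6.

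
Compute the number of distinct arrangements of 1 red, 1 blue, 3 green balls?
20

Multinomial: 5!/(1! × 1! × 3!) = 20.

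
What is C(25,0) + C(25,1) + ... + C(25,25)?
33,554,432

Working:
Sum of binomial coefficients = 2^25 = 33,554,432.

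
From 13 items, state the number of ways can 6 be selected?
1,716
C(13,6) = 13! / (6! × (13-6)!)
         = 13! / (6! × 7!)
         = 1,716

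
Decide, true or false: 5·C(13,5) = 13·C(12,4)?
True

Absorption identity k·C(n,k) = n·C(n-1,k-1). LHS = 5·1287 = 6,435; RHS = 13·495 = 6,435.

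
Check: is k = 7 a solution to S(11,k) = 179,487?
S(11,7) = 7·S(10,7) + S(10,6) = 7·5,880 + 22,827 = 63,987, which does not equal 179,487.
Final answer: No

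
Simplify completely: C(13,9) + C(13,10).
1,001
By Pascal's identity: C(14,10) = 1,001.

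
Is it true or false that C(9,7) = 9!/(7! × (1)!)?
False

Explanation: The correct denominator is 7!×2!, giving C(9,7) = 36; the stated RHS is 9!/(7!×1!) = 72 ≠ 36, so the statement does not hold.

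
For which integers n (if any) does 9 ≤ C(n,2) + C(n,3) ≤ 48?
4, 5, 6

Working:
C(3,2)+C(3,3)=4; C(4,2)+C(4,3)=10; C(5,2)+C(5,3)=20; C(6,2)+C(6,3)=35; C(7,2)+C(7,3)=56. So valid n = 4, 5, 6.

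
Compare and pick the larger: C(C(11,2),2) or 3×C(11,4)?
C(C(11,2),2)

Reasoning: C(C(11,2),2)=1,485, 3×C(11,4)=990.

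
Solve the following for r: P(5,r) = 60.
P(5,r) = 5·4·…·(5−r+1), a product of r factors. Multiplying down from 5: 5 = 5; 5·4 = 20; 5·4·3 = 60 ✓ (3 factors). So r = 3.

Answer: 3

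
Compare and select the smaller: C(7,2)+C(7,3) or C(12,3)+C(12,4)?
C(7,2)+C(7,3)

Solution: First=56, Second=715.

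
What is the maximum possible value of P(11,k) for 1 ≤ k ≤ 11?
39,916,800

P(11,k) increases in k, so maximum at k = 11: 11! = 39,916,800.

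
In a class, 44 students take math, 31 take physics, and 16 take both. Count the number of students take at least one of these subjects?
59

Explanation: |A∪B| = |A|+|B|-|A∩B| = 44+31-16 = 59.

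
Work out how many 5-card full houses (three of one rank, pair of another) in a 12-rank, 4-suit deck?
Triple rank: 12. Triple suits: C(4,3)=4. Pair rank: 11. Pair suits: C(4,2)=6. Total: 3,168.
Final answer: 3,168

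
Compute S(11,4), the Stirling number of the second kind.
Using the Stirling recurrence: S(n,k) = k·S(n-1,k) + S(n-1,k-1)
S(11,4) = 4·S(10,4) + S(10,3)
         = 4·34105 + 9330
         = 136420 + 9330
         = 145,750

Answer: 145,750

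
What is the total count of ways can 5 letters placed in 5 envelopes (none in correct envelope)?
44

Solution: Using D(n) = (n-1)[D(n-1) + D(n-2)]:
D(5) = (5-1) × [D(4) + D(3)]
      = 4 × [9 + 2]
      = 4 × 11
      = 44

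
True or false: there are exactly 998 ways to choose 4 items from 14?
False

Explanation: C(14,4) = 1,001 ≠ 998.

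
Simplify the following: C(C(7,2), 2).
210

Working:
C(7,2) = 21, then C(21, 2) = 210.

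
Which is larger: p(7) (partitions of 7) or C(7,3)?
C(7,3)
Pentagonal recurrence p(n) = p(n−1) + p(n−2) − p(n−5) − p(n−7) + …: p(7) = p(6) + p(5) − p(2) − p(0) = 11 + 7 − 2 − 1 = 15; C(7,3) = 35.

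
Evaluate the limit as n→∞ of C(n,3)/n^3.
1/6

Explanation: C(n,3) ≈ n^3/3! for large n. Limit = 1/3! = 1/6.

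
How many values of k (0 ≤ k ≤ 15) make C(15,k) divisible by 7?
10

Explanation: Checking C(15,k) mod 7 for k = 0..15: divisible at k = 2, 3, 4, 5, 6, 9, 10, 11, 12, 13. That's 10 values.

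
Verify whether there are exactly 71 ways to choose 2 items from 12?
False

Reasoning: C(12,2) = 66 ≠ 71.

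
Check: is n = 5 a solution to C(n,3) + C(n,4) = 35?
No

Working:
C(5,3) + C(5,4) = 10 + 5 = 15, which does not equal 35.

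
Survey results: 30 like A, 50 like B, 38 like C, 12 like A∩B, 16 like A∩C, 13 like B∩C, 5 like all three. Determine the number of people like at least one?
|A∪B∪C| = 30+50+38-12-16-13+5 = 82.
Final answer: 82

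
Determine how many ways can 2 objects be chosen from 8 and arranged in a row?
P(8,2) = 8!/(8-2)! = 56.
Final answer: 56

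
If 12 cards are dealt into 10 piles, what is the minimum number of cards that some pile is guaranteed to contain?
Pigeonhole: ⌈12/10⌉ = 2.
Final answer: 2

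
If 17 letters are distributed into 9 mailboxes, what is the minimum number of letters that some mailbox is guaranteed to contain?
Pigeonhole: ⌈17/9⌉ = 2.
Final answer: 2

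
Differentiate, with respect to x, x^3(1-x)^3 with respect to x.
Product rule: 3x^{2}(1-x)^{3} + x^3·(-3)(1-x)^{2}.

Answer: 3x^2(1-x)^3 - 3x^3(1-x)^2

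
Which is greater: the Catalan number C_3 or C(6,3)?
C_3 = C(6,3)/(3+1) = 20/4 = 5; C(6,3) = 20.

Answer: C(6,3)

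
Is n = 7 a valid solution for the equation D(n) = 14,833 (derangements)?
D(7) = (7-1)·[D(6) + D(5)] = 6·[265 + 44] = 1,854, which does not equal 14,833.

Answer: No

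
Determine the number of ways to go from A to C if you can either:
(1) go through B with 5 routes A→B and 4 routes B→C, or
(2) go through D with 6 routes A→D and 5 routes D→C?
Route via B: 5×4=20. Route via D: 6×5=30. Total: 50.
Final answer: 50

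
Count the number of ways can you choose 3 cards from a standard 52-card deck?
22,100

Solution: C(52,3) = 22,100.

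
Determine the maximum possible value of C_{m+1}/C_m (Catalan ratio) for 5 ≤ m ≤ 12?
25/7
C_{m+1}/C_m = 2(2m+1)/(m+2), which increases with m. Maximum at m = 12: 2·25/14 = 25/7.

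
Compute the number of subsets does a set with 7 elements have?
128

Each element can be included or excluded: 2^7 = 128.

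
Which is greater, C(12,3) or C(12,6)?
C(12,3)=220, C(12,6)=924.
Final answer: C(12,6)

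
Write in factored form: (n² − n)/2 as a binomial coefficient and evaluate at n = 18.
C(n,2); C(18,2) = 153

Explanation: (n² − n)/2 = n(n−1)/2 = C(n,2). At n = 18: C(18,2) = 153.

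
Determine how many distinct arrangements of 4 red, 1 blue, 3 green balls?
280

Working:
Multinomial: 8!/(4! × 1! × 3!) = 280.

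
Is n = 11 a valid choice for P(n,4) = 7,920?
P(11,4) = 11·10·9·8 = 7,920, which equals 7,920.

Answer: Yes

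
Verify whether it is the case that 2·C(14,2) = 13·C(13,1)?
False

Solution: Absorption identity k·C(n,k) = n·C(n-1,k-1). LHS = 2·91 = 182; RHS = 13·13 = 169.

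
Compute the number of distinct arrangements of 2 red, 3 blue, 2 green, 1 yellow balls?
1,680

Solution: Multinomial: 8!/(2! × 3! × 2! × 1!) = 1,680.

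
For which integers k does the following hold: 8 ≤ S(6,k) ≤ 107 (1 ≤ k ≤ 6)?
2, 3, 4, 5

Working:
S(6,1)=1; S(6,2)=31; S(6,3)=90; S(6,4)=65; S(6,5)=15; S(6,6)=1. So valid k = 2, 3, 4, 5.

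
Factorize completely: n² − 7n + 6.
(n − 1)(n − 6)
Seek roots whose sum is 7 and product is 6: (1, 6). So n² − 7n + 6 = (n − 1)(n − 6).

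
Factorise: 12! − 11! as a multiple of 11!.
11 × 11! = 439,084,800

Explanation: 12! − 11! = 12·11! − 11! = (12 − 1)·11! = 11 × 11! = 439,084,800.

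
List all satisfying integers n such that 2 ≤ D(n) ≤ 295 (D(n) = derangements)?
3, 4, 5, 6
Using D(n) = (n−1)[D(n−1) + D(n−2)] with D(1)=0, D(2)=1: D(2)=1; D(3)=2; D(4)=9; D(5)=44; D(6)=265; D(7)=1,854. So valid n = 3, 4, 5, 6.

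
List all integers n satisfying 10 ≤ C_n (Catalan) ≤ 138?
C_3=5; C_4=14; C_5=42; C_6=132; C_7=429. So valid n = 4, 5, 6.

Answer: 4, 5, 6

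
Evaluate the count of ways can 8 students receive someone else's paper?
14,833

Using D(n) = (n-1)[D(n-1) + D(n-2)]:
D(8) = (8-1) × [D(7) + D(6)]
      = 7 × [1854 + 265]
      = 7 × 2119
      = 14,833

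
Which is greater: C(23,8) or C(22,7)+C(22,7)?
C(23,8)
C(23,8)=490,314; C(22,7)+C(22,7)=170,544+170,544=341,088.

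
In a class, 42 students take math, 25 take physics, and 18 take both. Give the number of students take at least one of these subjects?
49
|A∪B| = |A|+|B|-|A∩B| = 42+25-18 = 49.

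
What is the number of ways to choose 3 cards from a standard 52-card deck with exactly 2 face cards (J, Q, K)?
2,640
12 face cards and 40 non-face cards: C(12,2) × C(40,1) = 66 × 40 = 2,640.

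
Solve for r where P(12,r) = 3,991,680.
P(12,r) = 12·11·…·(12−r+1), a product of r factors. Multiplying down from 12: 12 = 12; 12·11 = 132; 12·11·10 = 1,320; 12·11·10·9 = 11,880; 12·11·10·9·8 = 95,040; 12·11·10·9·8·7 = 665,280; 12·11·10·9·8·7·6 = 3,991,680 ✓ (7 factors). So r = 7.

Answer: 7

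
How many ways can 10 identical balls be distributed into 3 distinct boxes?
66
C(10+3-1, 3-1) = C(12, 2) = 66.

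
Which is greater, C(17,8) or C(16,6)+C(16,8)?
C(17,8)

Solution: C(17,8)=24,310; C(16,6)+C(16,8)=8,008+12,870=20,878.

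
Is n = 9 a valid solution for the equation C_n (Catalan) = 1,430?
No

C_9 = C(18,9)/(9+1) = 48,620/10 = 4,862, which does not equal 1,430.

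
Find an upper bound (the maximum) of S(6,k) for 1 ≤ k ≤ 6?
Row S(6,k) for k = 1..6 (via S(n,k) = k·S(n−1,k) + S(n−1,k−1)): 1, 31, 90, 65, 15, 1. The row is unimodal; maximum at k = 3: 90.
Final answer: 90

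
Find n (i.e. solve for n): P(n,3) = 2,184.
14

Explanation: P(n,3) = n(n−1)(n−2) is increasing in n; n(n−1)(n−2) ≈ (n−1)^3 = 2,184 gives n ≈ 14.0. Check: P(12,3) = 1,320, P(13,3) = 1,716, P(14,3) = 2,184 ✓. So n = 14.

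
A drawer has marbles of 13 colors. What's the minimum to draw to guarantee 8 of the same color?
Worst case: 7 of each = 91. One more: 92.

Answer: 92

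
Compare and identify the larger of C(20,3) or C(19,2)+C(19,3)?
By Pascal's identity: C(20,3) = C(19,2)+C(19,3) = 1,140. Equal.

Answer: Equal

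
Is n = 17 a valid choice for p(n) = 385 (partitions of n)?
No

Pentagonal recurrence p(n) = p(n−1) + p(n−2) − p(n−5) − p(n−7) + …: p(17) = p(16) + p(15) − p(12) − p(10) + p(5) + p(2) = 231 + 176 − 77 − 42 + 7 + 2 = 297, which does not equal 385.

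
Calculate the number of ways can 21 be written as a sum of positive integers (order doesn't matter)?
792
Pentagonal recurrence p(n) = p(n−1) + p(n−2) − p(n−5) − p(n−7) + …: p(21) = p(20) + p(19) − p(16) − p(14) + p(9) + p(6) = 627 + 490 − 231 − 135 + 30 + 11 = 792.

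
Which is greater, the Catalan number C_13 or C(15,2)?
C_13

Reasoning: C_13 = C(26,13)/(13+1) = 10,400,600/14 = 742,900; C(15,2) = 105.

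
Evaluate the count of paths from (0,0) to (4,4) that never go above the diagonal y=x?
14

Explanation: Counted by the Catalan number C_4: C_4 = C(8,4)/(4+1) = 70/5 = 14.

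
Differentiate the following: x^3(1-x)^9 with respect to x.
3x^2(1-x)^9 - 9x^3(1-x)^8

Explanation: Product rule: 3x^{2}(1-x)^{9} + x^3·(-9)(1-x)^{8}.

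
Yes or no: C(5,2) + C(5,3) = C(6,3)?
Yes

Pascal's identity: LHS = 10 + 10 = 20; RHS = C(6,3) = 20. Both sides agree, so the statement holds.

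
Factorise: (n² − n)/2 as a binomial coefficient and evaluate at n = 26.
C(n,2); C(26,2) = 325
(n² − n)/2 = n(n−1)/2 = C(n,2). At n = 26: C(26,2) = 325.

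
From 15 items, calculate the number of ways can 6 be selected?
5,005

Working:
C(15,6) = 15! / (6! × (15-6)!)
         = 15! / (6! × 9!)
         = 5,005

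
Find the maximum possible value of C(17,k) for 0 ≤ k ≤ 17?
24,310

Explanation: Maximum at k = 8 or k = 9: C(17,8) = 24,310.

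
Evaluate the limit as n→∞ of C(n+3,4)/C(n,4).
1
Both numerator and denominator grow as n^4/4! for large n, so the ratio → 1.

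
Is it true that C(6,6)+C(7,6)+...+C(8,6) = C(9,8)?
Hockey stick identity gives Σ = C(9,7) = 36; RHS C(9,8) = 9.

Answer: False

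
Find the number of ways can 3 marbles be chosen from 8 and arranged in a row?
P(8,3) = 8!/(8-3)! = 336.

Answer: 336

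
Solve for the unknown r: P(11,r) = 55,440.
5

P(11,r) = 11·10·…·(11−r+1), a product of r factors. Multiplying down from 11: 11 = 11; 11·10 = 110; 11·10·9 = 990; 11·10·9·8 = 7,920; 11·10·9·8·7 = 55,440 ✓ (5 factors). So r = 5.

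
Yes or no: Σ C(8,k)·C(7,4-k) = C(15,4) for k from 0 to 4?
Yes
Vandermonde's identity gives C(15,4) = 1,365; RHS C(15,4) = 1,365.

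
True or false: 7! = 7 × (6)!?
True

Reasoning: By definition n! = n × (n-1)!, so 7! = 7 × 6!.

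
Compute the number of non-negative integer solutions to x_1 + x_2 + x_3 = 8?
45

Reasoning: C(8+3-1, 3-1) = 45.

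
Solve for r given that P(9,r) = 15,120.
5

Solution: P(9,r) = 9·8·…·(9−r+1), a product of r factors. Multiplying down from 9: 9 = 9; 9·8 = 72; 9·8·7 = 504; 9·8·7·6 = 3,024; 9·8·7·6·5 = 15,120 ✓ (5 factors). So r = 5.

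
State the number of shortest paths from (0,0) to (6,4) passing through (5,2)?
To (5,2): C(7,5)=21. From there: C(3,1)=3. Total: 63.

Answer: 63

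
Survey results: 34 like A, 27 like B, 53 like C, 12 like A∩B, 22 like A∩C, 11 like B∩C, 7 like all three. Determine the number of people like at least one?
76
|A∪B∪C| = 34+27+53-12-22-11+7 = 76.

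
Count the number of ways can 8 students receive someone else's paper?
Using D(n) = (n-1)[D(n-1) + D(n-2)]:
D(8) = (8-1) × [D(7) + D(6)]
      = 7 × [1854 + 265]
      = 7 × 2119
      = 14,833
Final answer: 14,833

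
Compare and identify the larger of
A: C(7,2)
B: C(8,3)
A=C(7,2)=21, B=C(8,3)=56.
Final answer: B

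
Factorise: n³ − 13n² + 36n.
n(n − 4)(n − 9)

Explanation: n³ − 13n² + 36n = n(n² − 13n + 36) = n(n − 4)(n − 9).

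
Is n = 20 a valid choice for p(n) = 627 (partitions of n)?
Yes

Explanation: Pentagonal recurrence p(n) = p(n−1) + p(n−2) − p(n−5) − p(n−7) + …: p(20) = p(19) + p(18) − p(15) − p(13) + p(8) + p(5) = 490 + 385 − 176 − 101 + 22 + 7 = 627, which equals 627.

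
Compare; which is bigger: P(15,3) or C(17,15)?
P(15,3)

P(15,3)=2,730, C(17,15)=136.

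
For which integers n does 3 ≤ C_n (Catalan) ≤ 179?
3, 4, 5, 6

C_2=2; C_3=5; C_4=14; C_5=42; C_6=132; C_7=429. So valid n = 3, 4, 5, 6.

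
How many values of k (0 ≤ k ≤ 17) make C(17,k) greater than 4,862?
8

Solution: Row 17 is unimodal and symmetric about k=17/2. C(17,4)=2,380 ≤ 4,862; C(17,5)=6,188 > 4,862; by symmetry C(17,k) > 4,862 for k = 5..12. That's 12 - 5 + 1 = 8 values.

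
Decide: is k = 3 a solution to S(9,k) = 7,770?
No
S(9,3) = 3·S(8,3) + S(8,2) = 3·966 + 127 = 3,025, which does not equal 7,770.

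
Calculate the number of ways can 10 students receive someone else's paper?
Using D(n) = (n-1)[D(n-1) + D(n-2)]:
D(10) = (10-1) × [D(9) + D(8)]
      = 9 × [133496 + 14833]
      = 9 × 148329
      = 1,334,961
Final answer: 1,334,961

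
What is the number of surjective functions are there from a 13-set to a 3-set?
Onto functions = 3! × S(13,3)
First compute S(13,3) via recurrence:
Using the Stirling recurrence: S(n,k) = k·S(n-1,k) + S(n-1,k-1)
S(13,3) = 3·S(12,3) + S(12,2)
         = 3·86526 + 2047
         = 259578 + 2047
         = 261,625
Then: 6 × 261625 = 1,569,750

Answer: 1,569,750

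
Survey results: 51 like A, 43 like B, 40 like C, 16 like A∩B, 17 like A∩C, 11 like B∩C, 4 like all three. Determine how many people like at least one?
94

Working:
|A∪B∪C| = 51+43+40-16-17-11+4 = 94.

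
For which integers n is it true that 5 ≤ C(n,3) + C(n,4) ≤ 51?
4, 5, 6

Explanation: C(3,3)+C(3,4)=1; C(4,3)+C(4,4)=5; C(5,3)+C(5,4)=15; C(6,3)+C(6,4)=35; C(7,3)+C(7,4)=70. So valid n = 4, 5, 6.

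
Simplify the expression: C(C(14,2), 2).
4,095

Solution: C(14,2) = 91, then C(91, 2) = 4,095.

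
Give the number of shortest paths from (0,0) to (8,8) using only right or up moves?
12,870
Choose 8 rights from 16 moves: C(16,8) = 12,870.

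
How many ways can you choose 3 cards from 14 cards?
364

Solution: C(14,3) = 14! / (3! × (14-3)!)
         = 14! / (3! × 11!)
         = 364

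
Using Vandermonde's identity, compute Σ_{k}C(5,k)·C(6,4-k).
330

= C(5+6,4) = C(11,4) = 330.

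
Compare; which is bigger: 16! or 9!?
16!=20,922,789,888,000, 9!=362,880. 16! > 9!.
Final answer: 16!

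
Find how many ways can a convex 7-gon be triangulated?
Using the Catalan number formula: C_n = C(2n, n) / (n+1)
C_5 = C(10, 5) / (5+1)
     = 252 / 6
     = 42

Answer: 42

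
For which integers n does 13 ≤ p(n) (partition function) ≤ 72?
7, 8, 9, 10, 11

Working:
Tabulating p(n) via p(n) = p(n−1) + p(n−2) − p(n−5) − p(n−7) + …: p(6)=11; p(7)=15; p(8)=22; p(9)=30; p(10)=42; p(11)=56; p(12)=77. So valid n = 7, 8, 9, 10, 11.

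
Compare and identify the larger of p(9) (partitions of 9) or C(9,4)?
Pentagonal recurrence p(n) = p(n−1) + p(n−2) − p(n−5) − p(n−7) + …: p(9) = p(8) + p(7) − p(4) − p(2) = 22 + 15 − 5 − 2 = 30; C(9,4) = 126.

Answer: C(9,4)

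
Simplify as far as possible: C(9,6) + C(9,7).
120

Solution: By Pascal's identity: C(10,7) = 120.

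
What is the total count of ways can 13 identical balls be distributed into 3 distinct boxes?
105

Explanation: C(13+3-1, 3-1) = C(15, 2) = 105.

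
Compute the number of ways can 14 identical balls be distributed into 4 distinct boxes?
680
C(14+4-1, 4-1) = C(17, 3) = 680.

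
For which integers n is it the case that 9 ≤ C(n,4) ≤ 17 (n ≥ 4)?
6

Solution: C(5,4)=5; C(6,4)=15; C(7,4)=35. So valid n = 6.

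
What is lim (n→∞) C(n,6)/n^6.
1/720
C(n,6) ≈ n^6/6! for large n. Limit = 1/6! = 1/720.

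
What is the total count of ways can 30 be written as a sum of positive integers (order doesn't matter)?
5,604

Working:
Pentagonal recurrence p(n) = p(n−1) + p(n−2) − p(n−5) − p(n−7) + …: p(30) = p(29) + p(28) − p(25) − p(23) + p(18) + p(15) − p(8) − p(4) = 4,565 + 3,718 − 1,958 − 1,255 + 385 + 176 − 22 − 5 = 5,604.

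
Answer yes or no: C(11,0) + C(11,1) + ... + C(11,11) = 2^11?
Binomial theorem with x = y = 1: Σ C(11,i) = (1+1)^11 = 2^11 = 2,048. The statement holds.
Final answer: Yes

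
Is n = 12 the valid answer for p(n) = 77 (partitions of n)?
Yes

Reasoning: Pentagonal recurrence p(n) = p(n−1) + p(n−2) − p(n−5) − p(n−7) + …: p(12) = p(11) + p(10) − p(7) − p(5) + p(0) = 56 + 42 − 15 − 7 + 1 = 77, which equals 77.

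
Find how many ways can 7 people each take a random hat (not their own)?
1,854

Using D(n) = (n-1)[D(n-1) + D(n-2)]:
D(7) = (7-1) × [D(6) + D(5)]
      = 6 × [265 + 44]
      = 6 × 309
      = 1,854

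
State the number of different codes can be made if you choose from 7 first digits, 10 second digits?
70

Working:
By the multiplication principle: 7 × 10 = 70.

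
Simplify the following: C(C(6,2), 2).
105
C(6,2) = 15, then C(15, 2) = 105.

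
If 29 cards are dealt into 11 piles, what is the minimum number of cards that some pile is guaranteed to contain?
Pigeonhole: ⌈29/11⌉ = 3.
Final answer: 3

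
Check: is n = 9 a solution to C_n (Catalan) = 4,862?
Yes

Solution: C_9 = C(18,9)/(9+1) = 48,620/10 = 4,862, which equals 4,862.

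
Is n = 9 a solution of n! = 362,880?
Yes

Working:
9! = 9·8! = 9·40,320 = 362,880, which equals 362,880.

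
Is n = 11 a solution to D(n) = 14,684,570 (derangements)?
Yes

Solution: D(11) = (11-1)·[D(10) + D(9)] = 10·[1,334,961 + 133,496] = 14,684,570, which equals 14,684,570.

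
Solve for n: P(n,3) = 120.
P(n,3) = n(n−1)(n−2) is increasing in n; n(n−1)(n−2) ≈ (n−1)^3 = 120 gives n ≈ 5.9. Check: P(4,3) = 24, P(5,3) = 60, P(6,3) = 120 ✓. So n = 6.

Answer: 6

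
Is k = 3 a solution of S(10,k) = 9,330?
Yes

Reasoning: S(10,3) = 3·S(9,3) + S(9,2) = 3·3,025 + 255 = 9,330, which equals 9,330.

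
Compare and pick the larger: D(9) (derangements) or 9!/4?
D(9) = (9-1)·[D(8) + D(7)] = 8·[14,833 + 1,854] = 133,496; 9!/4 = 362,880/4 = 90,720.
Final answer: D(9)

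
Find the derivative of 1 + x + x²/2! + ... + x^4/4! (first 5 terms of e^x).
1 + x + x²/2! + ... + x^3/3!

Differentiating term by term gives the first 4 terms of e^x.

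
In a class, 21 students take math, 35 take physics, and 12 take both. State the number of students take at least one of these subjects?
44

|A∪B| = |A|+|B|-|A∩B| = 21+35-12 = 44.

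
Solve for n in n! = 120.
5

Explanation: n! is strictly increasing. 3! = 6, 4! = 24, 5! = 120 ✓. So n = 5.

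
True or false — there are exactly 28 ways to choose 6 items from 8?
C(8,6) = 28.

Answer: True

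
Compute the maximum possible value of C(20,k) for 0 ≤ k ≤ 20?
184,756

Maximum at k = 10: C(20,10) = 184,756.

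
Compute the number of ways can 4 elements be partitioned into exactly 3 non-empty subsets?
6
This equals S(4,3), the Stirling number of the 2nd kind.
Using the Stirling recurrence: S(n,k) = k·S(n-1,k) + S(n-1,k-1)
S(4,3) = 3·S(3,3) + S(3,2)
         = 3·1 + 3
         = 3 + 3
         = 6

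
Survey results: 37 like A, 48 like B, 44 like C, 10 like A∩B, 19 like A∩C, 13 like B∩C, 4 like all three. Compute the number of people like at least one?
|A∪B∪C| = 37+48+44-10-19-13+4 = 91.

Answer: 91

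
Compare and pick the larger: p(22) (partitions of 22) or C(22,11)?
C(22,11)
Pentagonal recurrence p(n) = p(n−1) + p(n−2) − p(n−5) − p(n−7) + …: p(22) = p(21) + p(20) − p(17) − p(15) + p(10) + p(7) − p(0) = 792 + 627 − 297 − 176 + 42 + 15 − 1 = 1,002; C(22,11) = 705,432.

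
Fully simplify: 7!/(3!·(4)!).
35

Working:
This is C(7,3) = 35.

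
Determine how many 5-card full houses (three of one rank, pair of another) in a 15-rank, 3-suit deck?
630

Reasoning: Triple rank: 15. Triple suits: C(3,3)=1. Pair rank: 14. Pair suits: C(3,2)=3. Total: 630.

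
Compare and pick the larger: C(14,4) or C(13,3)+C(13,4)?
Equal

Explanation: By Pascal's identity: C(14,4) = C(13,3)+C(13,4) = 1,001. Equal.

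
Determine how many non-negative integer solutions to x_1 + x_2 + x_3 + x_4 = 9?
C(9+4-1, 4-1) = 220.

Answer: 220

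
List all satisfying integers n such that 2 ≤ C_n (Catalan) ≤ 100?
2, 3, 4, 5

Explanation: C_1=1; C_2=2; C_3=5; C_4=14; C_5=42; C_6=132. So valid n = 2, 3, 4, 5.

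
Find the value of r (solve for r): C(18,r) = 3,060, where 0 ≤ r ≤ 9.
4
C(18,r) is increasing for 0 ≤ r ≤ 9. Stepping up (C(18,r+1) = C(18,r)·(18−r)/(r+1)): C(18,1) = 18, C(18,2) = 153, C(18,3) = 816, C(18,4) = 3,060 ✓. So r = 4.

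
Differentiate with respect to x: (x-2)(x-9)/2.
(2x - 11)/2

Solution: d/dx[(x-2)(x-9)] = (x-9) + (x-2) = 2x - 11. Dividing by 2 gives (2x - 11)/2.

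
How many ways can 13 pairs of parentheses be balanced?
Using the Catalan number formula: C_n = C(2n, n) / (n+1)
C_13 = C(26, 13) / (13+1)
     = 10400600 / 14
     = 742,900
Final answer: 742,900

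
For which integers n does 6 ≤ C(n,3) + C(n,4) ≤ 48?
5, 6

Explanation: C(4,3)+C(4,4)=5; C(5,3)+C(5,4)=15; C(6,3)+C(6,4)=35; C(7,3)+C(7,4)=70. So valid n = 5, 6.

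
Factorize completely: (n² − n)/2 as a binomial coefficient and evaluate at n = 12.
C(n,2); C(12,2) = 66
(n² − n)/2 = n(n−1)/2 = C(n,2). At n = 12: C(12,2) = 66.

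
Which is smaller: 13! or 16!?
13!

Solution: 13!=6,227,020,800, 16!=20,922,789,888,000. 16! > 13!.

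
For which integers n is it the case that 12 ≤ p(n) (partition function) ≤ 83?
7, 8, 9, 10, 11, 12

Tabulating p(n) via p(n) = p(n−1) + p(n−2) − p(n−5) − p(n−7) + …: p(6)=11; p(7)=15; p(8)=22; p(9)=30; p(10)=42; p(11)=56; p(12)=77; p(13)=101. So valid n = 7, 8, 9, 10, 11, 12.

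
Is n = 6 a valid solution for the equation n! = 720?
Yes
6! = 6·5! = 6·120 = 720, which equals 720.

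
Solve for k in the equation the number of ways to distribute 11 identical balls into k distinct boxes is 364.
4

Explanation: Stars and bars: the count is C(11+k−1, k−1), increasing in k. k=2: C(12,1) = 12, k=3: C(13,2) = 78, k=4: C(14,3) = 364 ✓. So k = 4.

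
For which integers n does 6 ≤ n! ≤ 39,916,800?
3, 4, 5, 6, 7, 8, 9, 10, 11

Solution: n! is strictly increasing; 3! = 6 and 11! = 39,916,800, so valid n = 3, 4, 5, 6, 7, 8, 9, 10, 11.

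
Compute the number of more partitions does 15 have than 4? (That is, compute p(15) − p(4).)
171

Reasoning: Pentagonal recurrence p(n) = p(n−1) + p(n−2) − p(n−5) − p(n−7) + …: p(15) = p(14) + p(13) − p(10) − p(8) + p(3) + p(0) = 135 + 101 − 42 − 22 + 3 + 1 = 176.
p(4) = p(3) + p(2) = 3 + 2 = 5.
Difference = 176 − 5 = 171.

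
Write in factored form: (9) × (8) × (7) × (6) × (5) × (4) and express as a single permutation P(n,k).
Product of 6 consecutive descending integers starting at 9: P(9,6) = 9!/3! = 60,480.
Final answer: P(9,6) = 9!/(3)!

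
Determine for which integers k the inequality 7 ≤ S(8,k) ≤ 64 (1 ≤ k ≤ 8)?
7

Explanation: S(8,1)=1; S(8,2)=127; S(8,3)=966; S(8,4)=1,701; S(8,5)=1,050; S(8,6)=266; S(8,7)=28; S(8,8)=1. So valid k = 7.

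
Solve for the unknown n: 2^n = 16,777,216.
16,777,216 = 1,024 × 1,024 × 16 = 2^10 × 2^10 × 2^4 = 2^24, so n = 24.

Answer: 24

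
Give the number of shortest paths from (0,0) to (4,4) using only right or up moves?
Choose 4 rights from 8 moves: C(8,4) = 70.

Answer: 70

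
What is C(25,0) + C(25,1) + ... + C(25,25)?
33,554,432

Explanation: Sum of binomial coefficients = 2^25 = 33,554,432.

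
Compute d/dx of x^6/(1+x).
(6x^5(1+x) - x^6)/(1+x)²

Working:
Quotient rule: [6x^{5}(1+x) - x^6]/(1+x)².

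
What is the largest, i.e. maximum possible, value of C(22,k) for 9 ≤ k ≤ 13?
705,432

Explanation: C(22,k) is maximised at the centre of the row: C(22,11) = 705,432.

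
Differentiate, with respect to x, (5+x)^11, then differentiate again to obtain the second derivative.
First derivative: 11(5+x)^{10}. Second derivative: 11·10·(5+x)^{9} = 110(5+x)^{9}.

Answer: 110(5+x)^9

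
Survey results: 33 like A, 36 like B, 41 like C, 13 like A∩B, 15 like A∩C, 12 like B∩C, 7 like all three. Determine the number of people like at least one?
77

Solution: |A∪B∪C| = 33+36+41-13-15-12+7 = 77.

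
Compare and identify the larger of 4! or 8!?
8!

Working:
4!=24, 8!=40,320. 8! > 4!.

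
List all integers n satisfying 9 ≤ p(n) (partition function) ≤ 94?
Tabulating p(n) via p(n) = p(n−1) + p(n−2) − p(n−5) − p(n−7) + …: p(5)=7; p(6)=11; p(7)=15; p(8)=22; p(9)=30; p(10)=42; p(11)=56; p(12)=77; p(13)=101. So valid n = 6, 7, 8, 9, 10, 11, 12.
Final answer: 6, 7, 8, 9, 10, 11, 12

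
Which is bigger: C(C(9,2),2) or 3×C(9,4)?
C(C(9,2),2)

Reasoning: C(C(9,2),2)=630, 3×C(9,4)=378.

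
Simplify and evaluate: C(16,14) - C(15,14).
105

Reasoning: C(16,14) - C(15,14) = C(15,13) = 105.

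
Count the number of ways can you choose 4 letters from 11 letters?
330

Working:
C(11,4) = 11! / (4! × (11-4)!)
         = 11! / (4! × 7!)
         = 330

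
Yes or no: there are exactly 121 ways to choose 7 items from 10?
C(10,7) = 120 ≠ 121.
Final answer: No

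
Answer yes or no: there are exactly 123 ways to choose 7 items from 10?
No
C(10,7) = 120 ≠ 123.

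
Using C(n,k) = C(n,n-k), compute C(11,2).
55

Explanation: C(11,2) = C(11,9) = 55.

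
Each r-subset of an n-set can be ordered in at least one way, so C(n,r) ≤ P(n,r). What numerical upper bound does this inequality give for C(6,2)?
30

Solution: P(6,2) = 6·5 = 30, so C(6,2) ≤ 30. (The bound is loose by a factor of 2! = 2: C(6,2) = 30/2 = 15.)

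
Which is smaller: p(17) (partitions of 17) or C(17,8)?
Pentagonal recurrence p(n) = p(n−1) + p(n−2) − p(n−5) − p(n−7) + …: p(17) = p(16) + p(15) − p(12) − p(10) + p(5) + p(2) = 231 + 176 − 77 − 42 + 7 + 2 = 297; C(17,8) = 24,310.

Answer: p(17)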